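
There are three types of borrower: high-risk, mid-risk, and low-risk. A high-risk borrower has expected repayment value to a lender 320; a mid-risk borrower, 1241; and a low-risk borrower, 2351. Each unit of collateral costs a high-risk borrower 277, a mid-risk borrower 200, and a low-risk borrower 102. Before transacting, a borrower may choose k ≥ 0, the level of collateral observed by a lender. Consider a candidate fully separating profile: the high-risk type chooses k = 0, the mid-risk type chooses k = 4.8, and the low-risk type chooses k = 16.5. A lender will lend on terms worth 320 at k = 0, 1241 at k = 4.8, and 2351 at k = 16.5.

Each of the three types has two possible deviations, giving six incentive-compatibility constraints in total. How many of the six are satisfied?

4

High-risk (own payoff 320): to k=4.8 gives 1241 − 277×4.8 = -88.6 → no gain ✓; to k=16.5 gives 2351 − 277×16.5 = -2219.5 → no gain ✓.
Mid-risk (own payoff 1241 − 200×4.8 = 281): to k=0 gives 320 → profitable ✗; to k=16.5 gives 2351 − 200×16.5 = -949 → no gain ✓.
Low-risk (own payoff 2351 − 102×16.5 = 668): to k=0 gives 320 → no gain ✓; to k=4.8 gives 1241 − 102×4.8 = 751.4 → profitable ✗.
4 of the 6 constraints hold; not an equilibrium.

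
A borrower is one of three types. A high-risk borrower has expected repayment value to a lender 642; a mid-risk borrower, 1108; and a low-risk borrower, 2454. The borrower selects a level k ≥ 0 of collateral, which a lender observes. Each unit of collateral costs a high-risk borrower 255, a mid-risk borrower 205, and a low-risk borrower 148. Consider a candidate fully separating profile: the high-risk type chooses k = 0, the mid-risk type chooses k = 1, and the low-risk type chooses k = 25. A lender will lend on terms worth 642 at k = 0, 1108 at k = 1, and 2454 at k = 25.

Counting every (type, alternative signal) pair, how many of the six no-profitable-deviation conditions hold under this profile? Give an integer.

Mid-risk (own payoff 1108 − 205×1 = 903): to k=0 gives 642 → no gain ✓; to k=25 gives 2454 − 205×25 = -2671 → no gain ✓.
High-risk (own payoff 642): to k=1 gives 1108 − 255×1 = 853 → profitable ✗; to k=25 gives 2454 − 255×25 = -3921 → no gain ✓.
Low-risk (own payoff 2454 − 148×25 = -1246): to k=0 gives 642 → profitable ✗; to k=1 gives 1108 − 148×1 = 960 → profitable ✗.
3 of the 6 constraints hold; not an equilibrium.

3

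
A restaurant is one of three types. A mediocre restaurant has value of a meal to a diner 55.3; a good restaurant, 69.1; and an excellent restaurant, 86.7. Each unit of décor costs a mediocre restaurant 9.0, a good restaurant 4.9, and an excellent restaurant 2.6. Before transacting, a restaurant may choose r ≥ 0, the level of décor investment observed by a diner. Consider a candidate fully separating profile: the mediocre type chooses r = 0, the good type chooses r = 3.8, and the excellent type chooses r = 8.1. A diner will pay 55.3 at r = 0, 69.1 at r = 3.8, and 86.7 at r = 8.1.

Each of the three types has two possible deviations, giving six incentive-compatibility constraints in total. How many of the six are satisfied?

5

Mediocre (own payoff 55.3): to r=3.8 gives 69.1 − 9.0×3.8 = 34.9 → no gain ✓; to r=8.1 gives 86.7 − 9.0×8.1 = 13.8 → no gain ✓.
Good (own payoff 69.1 − 4.9×3.8 = 50.48): to r=0 gives 55.3 → profitable ✗; to r=8.1 gives 86.7 − 4.9×8.1 = 47.01 → no gain ✓.
Excellent (own payoff 86.7 − 2.6×8.1 = 65.64): to r=0 gives 55.3 → no gain ✓; to r=3.8 gives 69.1 − 2.6×3.8 = 59.22 → no gain ✓.
5 of the 6 constraints hold; not an equilibrium.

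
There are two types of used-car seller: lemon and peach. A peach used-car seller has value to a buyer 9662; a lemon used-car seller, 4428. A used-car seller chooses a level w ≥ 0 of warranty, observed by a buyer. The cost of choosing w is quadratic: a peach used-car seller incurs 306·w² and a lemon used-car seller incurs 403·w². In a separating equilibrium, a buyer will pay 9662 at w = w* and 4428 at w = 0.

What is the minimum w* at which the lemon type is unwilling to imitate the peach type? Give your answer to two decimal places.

3.60

The lemon type at w = 0 receives 4428; imitating at w* yields 9662 − 403·w*².
Indifference: 4428 = 9662 − 403·w*², so w*² = (9662 − 4428) / 403 ≈ 12.9876.
w* = √12.9876 ≈ 3.60.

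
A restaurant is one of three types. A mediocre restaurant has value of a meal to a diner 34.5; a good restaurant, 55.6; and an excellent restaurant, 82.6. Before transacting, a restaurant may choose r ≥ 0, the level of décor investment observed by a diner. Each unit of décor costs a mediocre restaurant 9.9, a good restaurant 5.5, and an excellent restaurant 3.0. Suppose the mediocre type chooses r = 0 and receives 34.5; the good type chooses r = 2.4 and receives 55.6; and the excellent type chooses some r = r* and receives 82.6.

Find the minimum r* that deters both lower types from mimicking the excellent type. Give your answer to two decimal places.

7.31

Good type (on-path payoff 55.6 − 5.5×2.4 = 42.4) won't mimic when 42.4 ≥ 82.6 − 5.5·r*, i.e. r* ≥ 7.31.
Mediocre type (on-path payoff 34.5) won't mimic when 34.5 ≥ 82.6 − 9.9·r*, i.e. r* ≥ 4.86.
Both must hold, so r* = max(4.86, 7.31) = 7.31. The good type's constraint binds.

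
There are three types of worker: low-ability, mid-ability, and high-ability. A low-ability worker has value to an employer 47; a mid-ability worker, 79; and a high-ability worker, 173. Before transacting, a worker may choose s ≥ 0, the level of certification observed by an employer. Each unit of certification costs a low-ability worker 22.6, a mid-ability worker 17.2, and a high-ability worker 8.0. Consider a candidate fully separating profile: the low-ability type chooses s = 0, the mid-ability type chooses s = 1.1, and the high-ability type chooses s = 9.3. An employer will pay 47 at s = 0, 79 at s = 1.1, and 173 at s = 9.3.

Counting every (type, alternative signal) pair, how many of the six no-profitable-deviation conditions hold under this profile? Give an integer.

5

High-ability (own payoff 173 − 8.0×9.3 = 98.6): to s=0 gives 47 → no gain ✓; to s=1.1 gives 79 − 8.0×1.1 = 70.2 → no gain ✓.
Mid-ability (own payoff 79 − 17.2×1.1 = 60.08): to s=0 gives 47 → no gain ✓; to s=9.3 gives 173 − 17.2×9.3 = 13.04 → no gain ✓.
Low-ability (own payoff 47): to s=1.1 gives 79 − 22.6×1.1 = 54.14 → profitable ✗; to s=9.3 gives 173 − 22.6×9.3 = -37.18 → no gain ✓.
5 of the 6 constraints hold; not an equilibrium.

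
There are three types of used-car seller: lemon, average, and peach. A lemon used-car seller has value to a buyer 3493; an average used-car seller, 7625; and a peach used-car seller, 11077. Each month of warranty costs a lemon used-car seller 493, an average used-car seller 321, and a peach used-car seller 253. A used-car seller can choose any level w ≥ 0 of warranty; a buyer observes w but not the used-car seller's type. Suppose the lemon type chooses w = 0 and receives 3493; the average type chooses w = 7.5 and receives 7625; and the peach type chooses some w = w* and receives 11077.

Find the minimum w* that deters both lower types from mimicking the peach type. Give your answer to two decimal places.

Average type (on-path payoff 7625 − 321×7.5 = 5217.5) won't mimic when 5217.5 ≥ 11077 − 321·w*, i.e. w* ≥ 18.25.
Lemon type (on-path payoff 3493) won't mimic when 3493 ≥ 11077 − 493·w*, i.e. w* ≥ 15.38.
Both must hold, so w* = max(15.38, 18.25) = 18.25. The average type's constraint binds.

18.25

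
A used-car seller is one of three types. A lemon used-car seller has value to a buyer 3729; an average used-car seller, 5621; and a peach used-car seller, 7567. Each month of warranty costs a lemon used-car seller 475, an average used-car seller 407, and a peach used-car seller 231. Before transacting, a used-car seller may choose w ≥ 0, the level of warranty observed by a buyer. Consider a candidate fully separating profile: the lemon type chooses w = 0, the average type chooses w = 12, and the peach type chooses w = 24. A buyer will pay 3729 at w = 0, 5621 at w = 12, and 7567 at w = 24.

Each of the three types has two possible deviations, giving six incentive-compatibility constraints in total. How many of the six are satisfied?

3

Lemon (own payoff 3729): to w=12 gives 5621 − 475×12 = -79 → no gain ✓; to w=24 gives 7567 − 475×24 = -3833 → no gain ✓.
Average (own payoff 5621 − 407×12 = 737): to w=0 gives 3729 → profitable ✗; to w=24 gives 7567 − 407×24 = -2201 → no gain ✓.
Peach (own payoff 7567 − 231×24 = 2023): to w=0 gives 3729 → profitable ✗; to w=12 gives 5621 − 231×12 = 2849 → profitable ✗.
3 of the 6 constraints hold; not an equilibrium.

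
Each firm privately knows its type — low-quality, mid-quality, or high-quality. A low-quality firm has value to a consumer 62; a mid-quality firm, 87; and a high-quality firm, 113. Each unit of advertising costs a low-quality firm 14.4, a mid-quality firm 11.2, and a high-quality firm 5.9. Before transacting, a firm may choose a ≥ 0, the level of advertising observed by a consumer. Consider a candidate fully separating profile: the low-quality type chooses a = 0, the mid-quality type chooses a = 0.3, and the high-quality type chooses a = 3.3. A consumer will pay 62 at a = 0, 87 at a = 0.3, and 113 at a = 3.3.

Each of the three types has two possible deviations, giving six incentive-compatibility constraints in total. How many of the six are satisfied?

Mid-quality (own payoff 87 − 11.2×0.3 = 83.64): to a=0 gives 62 → no gain ✓; to a=3.3 gives 113 − 11.2×3.3 = 76.04 → no gain ✓.
Low-quality (own payoff 62): to a=0.3 gives 87 − 14.4×0.3 = 82.68 → profitable ✗; to a=3.3 gives 113 − 14.4×3.3 = 65.48 → profitable ✗.
High-quality (own payoff 113 − 5.9×3.3 = 93.53): to a=0 gives 62 → no gain ✓; to a=0.3 gives 87 − 5.9×0.3 = 85.23 → no gain ✓.
4 of the 6 constraints hold; not an equilibrium.

4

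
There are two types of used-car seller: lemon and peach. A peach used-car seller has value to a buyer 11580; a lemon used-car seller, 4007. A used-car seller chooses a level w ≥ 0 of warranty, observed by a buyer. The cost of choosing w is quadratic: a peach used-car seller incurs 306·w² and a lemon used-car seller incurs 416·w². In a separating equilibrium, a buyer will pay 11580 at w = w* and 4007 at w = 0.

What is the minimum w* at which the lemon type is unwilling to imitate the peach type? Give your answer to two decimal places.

4.27

The lemon type at w = 0 receives 4007; imitating at w* yields 11580 − 416·w*².
Indifference: 4007 = 11580 − 416·w*², so w*² = (11580 − 4007) / 416 ≈ 18.2043.
w* = √18.2043 ≈ 4.27.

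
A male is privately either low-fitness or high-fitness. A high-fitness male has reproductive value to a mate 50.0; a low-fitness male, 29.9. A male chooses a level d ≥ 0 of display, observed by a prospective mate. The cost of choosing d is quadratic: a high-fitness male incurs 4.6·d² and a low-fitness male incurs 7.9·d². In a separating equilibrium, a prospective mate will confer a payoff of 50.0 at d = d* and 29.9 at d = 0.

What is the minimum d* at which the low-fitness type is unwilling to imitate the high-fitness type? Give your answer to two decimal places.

The low-fitness type at d = 0 receives 29.9; imitating at d* yields 50.0 − 7.9·d*².
Indifference: 29.9 = 50.0 − 7.9·d*², so d*² = (50.0 − 29.9) / 7.9 ≈ 2.5443.
d* = √2.5443 ≈ 1.60.

1.60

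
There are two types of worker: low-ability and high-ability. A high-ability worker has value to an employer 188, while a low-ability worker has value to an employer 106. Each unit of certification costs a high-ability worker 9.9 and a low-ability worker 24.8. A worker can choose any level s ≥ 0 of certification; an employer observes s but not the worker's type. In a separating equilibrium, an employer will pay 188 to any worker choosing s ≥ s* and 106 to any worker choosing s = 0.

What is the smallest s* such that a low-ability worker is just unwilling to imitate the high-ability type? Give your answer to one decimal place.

A low-ability worker choosing s = 0 receives 106.
Imitating at s* instead would pay 188 at cost 24.8·s*, netting 188 − 24.8·s*.
Indifference: 106 = 188 − 24.8·s*, so s* = (188 − 106) / 24.8 ≈ 3.3.
This is the low-ability type's binding incentive-compatibility constraint; any s ≥ 3.3 sustains separation on that side.

3.3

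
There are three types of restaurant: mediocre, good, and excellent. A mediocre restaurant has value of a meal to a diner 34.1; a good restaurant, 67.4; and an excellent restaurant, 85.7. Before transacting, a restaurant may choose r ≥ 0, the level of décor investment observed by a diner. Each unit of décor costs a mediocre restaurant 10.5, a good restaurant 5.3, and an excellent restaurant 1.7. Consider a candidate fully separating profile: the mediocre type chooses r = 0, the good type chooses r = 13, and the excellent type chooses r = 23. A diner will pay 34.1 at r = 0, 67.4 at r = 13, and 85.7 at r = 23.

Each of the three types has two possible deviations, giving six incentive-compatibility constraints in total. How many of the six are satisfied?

Excellent (own payoff 85.7 − 1.7×23 = 46.6): to r=0 gives 34.1 → no gain ✓; to r=13 gives 67.4 − 1.7×13 = 45.3 → no gain ✓.
Mediocre (own payoff 34.1): to r=13 gives 67.4 − 10.5×13 = -69.1 → no gain ✓; to r=23 gives 85.7 − 10.5×23 = -155.8 → no gain ✓.
Good (own payoff 67.4 − 5.3×13 = -1.5): to r=0 gives 34.1 → profitable ✗; to r=23 gives 85.7 − 5.3×23 = -36.2 → no gain ✓.
5 of the 6 constraints hold; not an equilibrium.

5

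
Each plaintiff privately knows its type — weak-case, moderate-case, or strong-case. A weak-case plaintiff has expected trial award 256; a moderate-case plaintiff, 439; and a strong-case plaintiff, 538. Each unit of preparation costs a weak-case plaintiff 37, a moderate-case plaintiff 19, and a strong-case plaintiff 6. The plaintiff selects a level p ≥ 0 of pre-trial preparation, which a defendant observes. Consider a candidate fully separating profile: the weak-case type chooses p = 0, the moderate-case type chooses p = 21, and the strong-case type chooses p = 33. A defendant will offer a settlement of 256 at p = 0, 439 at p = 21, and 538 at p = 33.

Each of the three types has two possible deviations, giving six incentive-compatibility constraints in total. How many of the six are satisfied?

5

Strong-case (own payoff 538 − 6×33 = 340): to p=0 gives 256 → no gain ✓; to p=21 gives 439 − 6×21 = 313 → no gain ✓.
Weak-case (own payoff 256): to p=21 gives 439 − 37×21 = -338 → no gain ✓; to p=33 gives 538 − 37×33 = -683 → no gain ✓.
Moderate-case (own payoff 439 − 19×21 = 40): to p=0 gives 256 → profitable ✗; to p=33 gives 538 − 19×33 = -89 → no gain ✓.
5 of the 6 constraints hold; not an equilibrium.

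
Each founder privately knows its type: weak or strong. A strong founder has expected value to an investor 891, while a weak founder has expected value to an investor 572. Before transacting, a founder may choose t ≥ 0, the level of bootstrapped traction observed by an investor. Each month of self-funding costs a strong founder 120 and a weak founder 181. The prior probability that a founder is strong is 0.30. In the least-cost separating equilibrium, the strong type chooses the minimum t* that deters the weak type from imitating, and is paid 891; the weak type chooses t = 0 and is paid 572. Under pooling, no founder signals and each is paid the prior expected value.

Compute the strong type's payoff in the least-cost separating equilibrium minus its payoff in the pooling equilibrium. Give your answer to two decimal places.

Least-cost separating signal: t* solves 572 = 891 − 181·t*, so t* = (891 − 572)/181 ≈ 1.7624.
Strong type's separating payoff: 891 − 120 × t* = 891 − 120 × (891 − 572)/181 = 891 − 38280/181 ≈ 679.5083.
Pooling payoff: 0.30 × 891 + 0.70 × 572 = 667.7.
Difference: 679.5083 − 667.7 = 11.8083, i.e. 11.81 to two decimal places.
The strong type prefers to separate.

11.81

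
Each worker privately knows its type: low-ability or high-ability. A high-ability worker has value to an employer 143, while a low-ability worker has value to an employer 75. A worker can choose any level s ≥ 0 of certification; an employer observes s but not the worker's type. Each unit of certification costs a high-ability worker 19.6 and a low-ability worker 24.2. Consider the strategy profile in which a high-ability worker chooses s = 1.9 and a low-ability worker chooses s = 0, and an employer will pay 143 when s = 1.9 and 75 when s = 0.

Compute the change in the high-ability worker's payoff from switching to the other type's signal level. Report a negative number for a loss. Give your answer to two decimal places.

-30.76

Playing s = 1.9 the high-ability worker receives 143 − 19.6 × 1.9 = 105.76.
Deviating to s = 0 yields 75 instead.
Gain from deviating: 75 − 105.76 = -30.76.
The gain is negative, so the high-ability type's incentive-compatibility constraint is satisfied.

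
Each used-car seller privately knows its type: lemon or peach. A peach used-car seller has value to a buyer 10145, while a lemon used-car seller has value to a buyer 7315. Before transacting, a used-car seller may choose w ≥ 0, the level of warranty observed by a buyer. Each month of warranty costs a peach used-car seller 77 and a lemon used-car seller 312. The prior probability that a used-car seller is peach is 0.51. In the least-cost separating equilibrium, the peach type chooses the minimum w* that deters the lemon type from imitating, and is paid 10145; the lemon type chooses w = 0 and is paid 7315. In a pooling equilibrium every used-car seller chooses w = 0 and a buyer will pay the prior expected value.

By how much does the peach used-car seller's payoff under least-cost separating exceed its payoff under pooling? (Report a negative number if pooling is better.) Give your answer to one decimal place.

688.3

Least-cost separating signal: w* solves 7315 = 10145 − 312·w*, so w* = (10145 − 7315)/312 ≈ 9.0705.
Peach type's separating payoff: 10145 − 77 × w* = 10145 − 77 × (10145 − 7315)/312 = 10145 − 217910/312 ≈ 9446.571.
Pooling payoff: 0.51 × 10145 + 0.49 × 7315 = 8758.3.
Difference: 9446.571 − 8758.3 = 688.271, i.e. 688.3 to one decimal place.
The peach type prefers to separate.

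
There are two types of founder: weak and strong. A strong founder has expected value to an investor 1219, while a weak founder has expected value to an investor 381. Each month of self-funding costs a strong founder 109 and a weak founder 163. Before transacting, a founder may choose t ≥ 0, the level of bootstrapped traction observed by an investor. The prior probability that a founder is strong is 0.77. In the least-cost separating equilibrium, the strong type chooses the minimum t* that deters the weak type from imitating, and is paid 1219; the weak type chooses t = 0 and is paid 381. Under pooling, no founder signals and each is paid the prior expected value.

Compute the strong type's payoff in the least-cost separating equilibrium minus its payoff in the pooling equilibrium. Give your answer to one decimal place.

-367.6

Least-cost separating signal: t* solves 381 = 1219 − 163·t*, so t* = (1219 − 381)/163 ≈ 5.1411.
Strong type's separating payoff: 1219 − 109 × t* = 1219 − 109 × (1219 − 381)/163 = 1219 − 91342/163 ≈ 658.620.
Pooling payoff: 0.77 × 1219 + 0.23 × 381 = 1026.26.
Difference: 658.620 − 1026.26 = -367.64, i.e. -367.6 to one decimal place.
The strong type would prefer the pooling outcome.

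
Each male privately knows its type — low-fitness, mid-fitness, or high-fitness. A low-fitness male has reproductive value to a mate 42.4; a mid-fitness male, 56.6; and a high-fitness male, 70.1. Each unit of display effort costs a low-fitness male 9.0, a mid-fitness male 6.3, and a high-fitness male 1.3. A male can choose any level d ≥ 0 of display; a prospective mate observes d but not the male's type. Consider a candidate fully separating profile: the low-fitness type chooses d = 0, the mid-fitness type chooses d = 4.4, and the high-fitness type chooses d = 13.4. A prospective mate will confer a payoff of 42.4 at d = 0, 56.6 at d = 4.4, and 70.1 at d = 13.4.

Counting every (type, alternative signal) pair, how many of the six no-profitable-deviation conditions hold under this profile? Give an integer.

5

Mid-fitness (own payoff 56.6 − 6.3×4.4 = 28.88): to d=0 gives 42.4 → profitable ✗; to d=13.4 gives 70.1 − 6.3×13.4 = -14.32 → no gain ✓.
Low-fitness (own payoff 42.4): to d=4.4 gives 56.6 − 9.0×4.4 = 17 → no gain ✓; to d=13.4 gives 70.1 − 9.0×13.4 = -50.5 → no gain ✓.
High-fitness (own payoff 70.1 − 1.3×13.4 = 52.68): to d=0 gives 42.4 → no gain ✓; to d=4.4 gives 56.6 − 1.3×4.4 = 50.88 → no gain ✓.
5 of the 6 constraints hold; not an equilibrium.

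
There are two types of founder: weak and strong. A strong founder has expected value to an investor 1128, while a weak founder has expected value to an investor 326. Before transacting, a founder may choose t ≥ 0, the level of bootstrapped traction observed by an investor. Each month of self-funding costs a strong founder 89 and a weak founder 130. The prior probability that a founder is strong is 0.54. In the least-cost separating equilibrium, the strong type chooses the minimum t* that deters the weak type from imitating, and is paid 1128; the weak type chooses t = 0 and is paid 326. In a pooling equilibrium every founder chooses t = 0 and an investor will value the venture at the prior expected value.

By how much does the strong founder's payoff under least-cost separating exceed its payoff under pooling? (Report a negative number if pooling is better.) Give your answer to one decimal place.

-180.1

Least-cost separating signal: t* solves 326 = 1128 − 130·t*, so t* = (1128 − 326)/130 ≈ 6.1692.
Strong type's separating payoff: 1128 − 89 × t* = 1128 − 89 × (1128 − 326)/130 = 1128 − 71378/130 ≈ 578.938.
Pooling payoff: 0.54 × 1128 + 0.46 × 326 = 759.08.
Difference: 578.938 − 759.08 = -180.142, i.e. -180.1 to one decimal place.
The strong type would prefer the pooling outcome.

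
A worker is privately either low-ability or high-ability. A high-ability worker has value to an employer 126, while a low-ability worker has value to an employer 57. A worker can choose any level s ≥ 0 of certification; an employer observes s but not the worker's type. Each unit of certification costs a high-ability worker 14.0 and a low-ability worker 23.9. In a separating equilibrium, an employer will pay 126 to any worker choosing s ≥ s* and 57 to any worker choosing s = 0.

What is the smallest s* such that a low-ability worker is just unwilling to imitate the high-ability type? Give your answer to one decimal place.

2.9

A low-ability worker choosing s = 0 receives 57.
Imitating at s* instead would pay 126 at cost 23.9·s*, netting 126 − 23.9·s*.
Indifference: 57 = 126 − 23.9·s*, so s* = (126 − 57) / 23.9 ≈ 2.9.
At s* the low-ability type's incentive constraint just binds; the high-ability type strictly prefers s* since its per-unit cost is lower.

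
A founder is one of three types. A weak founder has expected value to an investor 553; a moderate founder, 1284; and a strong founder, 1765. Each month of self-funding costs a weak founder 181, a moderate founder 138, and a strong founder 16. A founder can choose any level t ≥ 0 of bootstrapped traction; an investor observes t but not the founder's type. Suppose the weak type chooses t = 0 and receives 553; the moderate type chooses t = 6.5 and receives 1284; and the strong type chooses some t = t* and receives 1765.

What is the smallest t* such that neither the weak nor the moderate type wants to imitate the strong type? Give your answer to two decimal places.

9.99

Weak type (on-path payoff 553) won't mimic when 553 ≥ 1765 − 181·t*, i.e. t* ≥ 6.70.
Moderate type (on-path payoff 1284 − 138×6.5 = 387) won't mimic when 387 ≥ 1765 − 138·t*, i.e. t* ≥ 9.99.
Both must hold, so t* = max(6.70, 9.99) = 9.99. The moderate type's constraint binds.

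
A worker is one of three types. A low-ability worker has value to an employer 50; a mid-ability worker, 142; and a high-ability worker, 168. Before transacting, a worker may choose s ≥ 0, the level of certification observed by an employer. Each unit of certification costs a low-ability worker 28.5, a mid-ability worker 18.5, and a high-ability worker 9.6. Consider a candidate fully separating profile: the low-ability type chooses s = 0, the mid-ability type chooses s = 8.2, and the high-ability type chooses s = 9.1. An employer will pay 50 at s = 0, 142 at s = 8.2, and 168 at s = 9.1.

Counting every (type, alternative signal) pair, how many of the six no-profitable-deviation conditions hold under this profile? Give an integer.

4

High-ability (own payoff 168 − 9.6×9.1 = 80.64): to s=0 gives 50 → no gain ✓; to s=8.2 gives 142 − 9.6×8.2 = 63.28 → no gain ✓.
Low-ability (own payoff 50): to s=8.2 gives 142 − 28.5×8.2 = -91.7 → no gain ✓; to s=9.1 gives 168 − 28.5×9.1 = -91.35 → no gain ✓.
Mid-ability (own payoff 142 − 18.5×8.2 = -9.7): to s=0 gives 50 → profitable ✗; to s=9.1 gives 168 − 18.5×9.1 = -0.35 → profitable ✗.
4 of the 6 constraints hold; not an equilibrium.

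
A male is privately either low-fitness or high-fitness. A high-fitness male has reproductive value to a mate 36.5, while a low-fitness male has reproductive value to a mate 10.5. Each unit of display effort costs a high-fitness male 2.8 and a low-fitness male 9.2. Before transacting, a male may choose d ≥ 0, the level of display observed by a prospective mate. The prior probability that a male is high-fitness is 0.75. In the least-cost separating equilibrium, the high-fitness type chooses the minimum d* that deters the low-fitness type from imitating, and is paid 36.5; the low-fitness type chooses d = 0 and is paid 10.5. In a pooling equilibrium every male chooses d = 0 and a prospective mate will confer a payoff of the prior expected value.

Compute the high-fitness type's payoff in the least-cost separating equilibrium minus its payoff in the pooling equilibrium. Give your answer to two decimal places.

Least-cost separating signal: d* solves 10.5 = 36.5 − 9.2·d*, so d* = (36.5 − 10.5)/9.2 ≈ 2.8261.
High-fitness type's separating payoff: 36.5 − 2.8 × d* = 36.5 − 2.8 × (36.5 − 10.5)/9.2 = 36.5 − 72.8/9.2 ≈ 28.5870.
Pooling payoff: 0.75 × 36.5 + 0.25 × 10.5 = 30.
Difference: 28.5870 − 30 = -1.413, i.e. -1.41 to two decimal places.
The high-fitness type would prefer the pooling outcome.

-1.41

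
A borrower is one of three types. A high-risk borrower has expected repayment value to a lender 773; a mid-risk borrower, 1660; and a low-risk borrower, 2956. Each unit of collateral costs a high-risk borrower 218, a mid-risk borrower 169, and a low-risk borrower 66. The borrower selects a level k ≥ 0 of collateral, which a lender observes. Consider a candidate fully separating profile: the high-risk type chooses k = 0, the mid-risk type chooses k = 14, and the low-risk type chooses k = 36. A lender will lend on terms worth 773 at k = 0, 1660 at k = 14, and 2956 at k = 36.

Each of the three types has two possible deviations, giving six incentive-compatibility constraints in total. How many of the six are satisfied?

3

Mid-risk (own payoff 1660 − 169×14 = -706): to k=0 gives 773 → profitable ✗; to k=36 gives 2956 − 169×36 = -3128 → no gain ✓.
High-risk (own payoff 773): to k=14 gives 1660 − 218×14 = -1392 → no gain ✓; to k=36 gives 2956 − 218×36 = -4892 → no gain ✓.
Low-risk (own payoff 2956 − 66×36 = 580): to k=0 gives 773 → profitable ✗; to k=14 gives 1660 − 66×14 = 736 → profitable ✗.
3 of the 6 constraints hold; not an equilibrium.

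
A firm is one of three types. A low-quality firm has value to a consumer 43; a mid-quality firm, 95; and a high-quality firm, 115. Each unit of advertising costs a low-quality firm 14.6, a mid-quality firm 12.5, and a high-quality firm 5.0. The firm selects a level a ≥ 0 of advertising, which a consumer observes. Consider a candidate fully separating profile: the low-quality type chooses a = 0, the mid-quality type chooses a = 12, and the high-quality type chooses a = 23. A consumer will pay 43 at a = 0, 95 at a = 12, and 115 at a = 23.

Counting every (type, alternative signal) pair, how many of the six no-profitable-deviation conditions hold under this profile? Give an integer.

Mid-quality (own payoff 95 − 12.5×12 = -55): to a=0 gives 43 → profitable ✗; to a=23 gives 115 − 12.5×23 = -172.5 → no gain ✓.
High-quality (own payoff 115 − 5.0×23 = 0): to a=0 gives 43 → profitable ✗; to a=12 gives 95 − 5.0×12 = 35 → profitable ✗.
Low-quality (own payoff 43): to a=12 gives 95 − 14.6×12 = -80.2 → no gain ✓; to a=23 gives 115 − 14.6×23 = -220.8 → no gain ✓.
3 of the 6 constraints hold; not an equilibrium.

3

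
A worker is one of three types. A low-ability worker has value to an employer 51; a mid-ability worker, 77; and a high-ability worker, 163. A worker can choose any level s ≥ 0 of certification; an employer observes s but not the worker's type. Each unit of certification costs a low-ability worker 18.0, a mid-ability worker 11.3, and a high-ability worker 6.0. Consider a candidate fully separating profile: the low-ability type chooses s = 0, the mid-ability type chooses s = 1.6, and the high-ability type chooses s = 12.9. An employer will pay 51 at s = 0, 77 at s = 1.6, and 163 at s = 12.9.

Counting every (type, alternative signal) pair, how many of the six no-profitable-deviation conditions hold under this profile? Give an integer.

High-ability (own payoff 163 − 6.0×12.9 = 85.6): to s=0 gives 51 → no gain ✓; to s=1.6 gives 77 − 6.0×1.6 = 67.4 → no gain ✓.
Mid-ability (own payoff 77 − 11.3×1.6 = 58.92): to s=0 gives 51 → no gain ✓; to s=12.9 gives 163 − 11.3×12.9 = 17.23 → no gain ✓.
Low-ability (own payoff 51): to s=1.6 gives 77 − 18.0×1.6 = 48.2 → no gain ✓; to s=12.9 gives 163 − 18.0×12.9 = -69.2 → no gain ✓.
6 of the 6 constraints hold; this profile is a separating equilibrium.

6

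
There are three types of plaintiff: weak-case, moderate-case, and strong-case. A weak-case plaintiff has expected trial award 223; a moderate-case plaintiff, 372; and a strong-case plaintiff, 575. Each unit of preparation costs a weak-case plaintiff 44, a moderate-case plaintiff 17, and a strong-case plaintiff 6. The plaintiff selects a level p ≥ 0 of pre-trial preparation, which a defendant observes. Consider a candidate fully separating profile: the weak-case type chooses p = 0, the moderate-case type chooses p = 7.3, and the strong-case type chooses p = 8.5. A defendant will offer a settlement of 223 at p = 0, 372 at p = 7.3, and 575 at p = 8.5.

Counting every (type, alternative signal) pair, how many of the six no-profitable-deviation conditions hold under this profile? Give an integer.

Strong-case (own payoff 575 − 6×8.5 = 524): to p=0 gives 223 → no gain ✓; to p=7.3 gives 372 − 6×7.3 = 328.2 → no gain ✓.
Moderate-case (own payoff 372 − 17×7.3 = 247.9): to p=0 gives 223 → no gain ✓; to p=8.5 gives 575 − 17×8.5 = 430.5 → profitable ✗.
Weak-case (own payoff 223): to p=7.3 gives 372 − 44×7.3 = 50.8 → no gain ✓; to p=8.5 gives 575 − 44×8.5 = 201 → no gain ✓.
5 of the 6 constraints hold; not an equilibrium.

5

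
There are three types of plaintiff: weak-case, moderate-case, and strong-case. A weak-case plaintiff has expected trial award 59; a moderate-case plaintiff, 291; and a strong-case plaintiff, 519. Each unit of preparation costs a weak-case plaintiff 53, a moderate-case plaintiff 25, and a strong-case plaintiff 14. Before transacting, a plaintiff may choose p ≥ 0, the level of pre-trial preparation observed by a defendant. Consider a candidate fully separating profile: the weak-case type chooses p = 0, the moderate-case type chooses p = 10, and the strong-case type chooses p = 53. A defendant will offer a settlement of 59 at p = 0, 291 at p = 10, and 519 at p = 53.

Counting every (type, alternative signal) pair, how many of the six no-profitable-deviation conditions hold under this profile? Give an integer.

Moderate-case (own payoff 291 − 25×10 = 41): to p=0 gives 59 → profitable ✗; to p=53 gives 519 − 25×53 = -806 → no gain ✓.
Strong-case (own payoff 519 − 14×53 = -223): to p=0 gives 59 → profitable ✗; to p=10 gives 291 − 14×10 = 151 → profitable ✗.
Weak-case (own payoff 59): to p=10 gives 291 − 53×10 = -239 → no gain ✓; to p=53 gives 519 − 53×53 = -2290 → no gain ✓.
3 of the 6 constraints hold; not an equilibrium.

3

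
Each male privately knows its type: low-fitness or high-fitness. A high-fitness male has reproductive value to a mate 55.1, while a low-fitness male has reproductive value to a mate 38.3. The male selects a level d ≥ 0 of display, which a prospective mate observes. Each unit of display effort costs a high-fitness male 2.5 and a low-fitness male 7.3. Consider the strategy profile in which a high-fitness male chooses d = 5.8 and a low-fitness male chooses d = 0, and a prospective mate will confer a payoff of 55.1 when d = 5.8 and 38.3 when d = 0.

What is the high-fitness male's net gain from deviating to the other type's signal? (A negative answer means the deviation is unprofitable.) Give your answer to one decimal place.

Playing d = 5.8 the high-fitness male receives 55.1 − 2.5 × 5.8 = 40.6.
Deviating to d = 0 yields 38.3 instead.
Gain from deviating: 38.3 − 40.6 = -2.3.
The gain is negative, so the high-fitness type's incentive-compatibility constraint is satisfied.

-2.3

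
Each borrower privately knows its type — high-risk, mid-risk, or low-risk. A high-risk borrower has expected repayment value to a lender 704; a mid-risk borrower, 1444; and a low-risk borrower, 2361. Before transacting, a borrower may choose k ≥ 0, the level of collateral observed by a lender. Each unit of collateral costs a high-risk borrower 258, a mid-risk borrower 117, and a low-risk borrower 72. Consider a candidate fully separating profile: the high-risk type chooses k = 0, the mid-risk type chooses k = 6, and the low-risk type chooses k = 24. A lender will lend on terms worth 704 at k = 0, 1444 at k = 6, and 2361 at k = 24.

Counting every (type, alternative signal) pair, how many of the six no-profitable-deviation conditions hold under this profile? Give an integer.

High-risk (own payoff 704): to k=6 gives 1444 − 258×6 = -104 → no gain ✓; to k=24 gives 2361 − 258×24 = -3831 → no gain ✓.
Low-risk (own payoff 2361 − 72×24 = 633): to k=0 gives 704 → profitable ✗; to k=6 gives 1444 − 72×6 = 1012 → profitable ✗.
Mid-risk (own payoff 1444 − 117×6 = 742): to k=0 gives 704 → no gain ✓; to k=24 gives 2361 − 117×24 = -447 → no gain ✓.
4 of the 6 constraints hold; not an equilibrium.

4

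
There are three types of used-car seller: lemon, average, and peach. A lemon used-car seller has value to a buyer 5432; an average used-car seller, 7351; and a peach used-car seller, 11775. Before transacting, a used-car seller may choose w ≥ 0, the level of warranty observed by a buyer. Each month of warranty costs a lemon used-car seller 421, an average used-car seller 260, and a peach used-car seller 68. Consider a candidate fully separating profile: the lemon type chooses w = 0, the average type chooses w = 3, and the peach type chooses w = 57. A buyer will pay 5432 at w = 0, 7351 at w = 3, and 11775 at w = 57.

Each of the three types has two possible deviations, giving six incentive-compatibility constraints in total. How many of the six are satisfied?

Peach (own payoff 11775 − 68×57 = 7899): to w=0 gives 5432 → no gain ✓; to w=3 gives 7351 − 68×3 = 7147 → no gain ✓.
Lemon (own payoff 5432): to w=3 gives 7351 − 421×3 = 6088 → profitable ✗; to w=57 gives 11775 − 421×57 = -12222 → no gain ✓.
Average (own payoff 7351 − 260×3 = 6571): to w=0 gives 5432 → no gain ✓; to w=57 gives 11775 − 260×57 = -3045 → no gain ✓.
5 of the 6 constraints hold; not an equilibrium.

5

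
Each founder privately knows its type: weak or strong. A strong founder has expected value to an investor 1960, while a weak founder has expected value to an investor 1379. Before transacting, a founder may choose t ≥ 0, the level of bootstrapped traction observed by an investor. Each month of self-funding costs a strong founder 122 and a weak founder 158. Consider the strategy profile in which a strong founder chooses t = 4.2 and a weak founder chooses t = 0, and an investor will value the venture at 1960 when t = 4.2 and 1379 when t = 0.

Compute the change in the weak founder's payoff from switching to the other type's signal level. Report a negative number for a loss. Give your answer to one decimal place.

Playing t = 0 the weak founder receives 1379.
Deviating to t = 4.2 brings payment 1960 at cost 158 × 4.2 = 663.6, netting 1296.4.
Gain from deviating: 1296.4 − 1379 = -82.6.
The gain is negative, so the weak type's incentive-compatibility constraint is satisfied.

-82.6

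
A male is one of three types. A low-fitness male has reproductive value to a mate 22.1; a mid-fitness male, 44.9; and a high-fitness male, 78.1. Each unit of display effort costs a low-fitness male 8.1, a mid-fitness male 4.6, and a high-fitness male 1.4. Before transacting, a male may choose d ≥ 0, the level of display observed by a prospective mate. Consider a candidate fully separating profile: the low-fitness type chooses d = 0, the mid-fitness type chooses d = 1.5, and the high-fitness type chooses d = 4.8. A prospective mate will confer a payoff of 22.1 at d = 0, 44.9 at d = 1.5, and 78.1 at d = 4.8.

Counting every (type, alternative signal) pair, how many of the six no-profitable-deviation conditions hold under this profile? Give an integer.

High-fitness (own payoff 78.1 − 1.4×4.8 = 71.38): to d=0 gives 22.1 → no gain ✓; to d=1.5 gives 44.9 − 1.4×1.5 = 42.8 → no gain ✓.
Mid-fitness (own payoff 44.9 − 4.6×1.5 = 38): to d=0 gives 22.1 → no gain ✓; to d=4.8 gives 78.1 − 4.6×4.8 = 56.02 → profitable ✗.
Low-fitness (own payoff 22.1): to d=1.5 gives 44.9 − 8.1×1.5 = 32.75 → profitable ✗; to d=4.8 gives 78.1 − 8.1×4.8 = 39.22 → profitable ✗.
3 of the 6 constraints hold; not an equilibrium.

3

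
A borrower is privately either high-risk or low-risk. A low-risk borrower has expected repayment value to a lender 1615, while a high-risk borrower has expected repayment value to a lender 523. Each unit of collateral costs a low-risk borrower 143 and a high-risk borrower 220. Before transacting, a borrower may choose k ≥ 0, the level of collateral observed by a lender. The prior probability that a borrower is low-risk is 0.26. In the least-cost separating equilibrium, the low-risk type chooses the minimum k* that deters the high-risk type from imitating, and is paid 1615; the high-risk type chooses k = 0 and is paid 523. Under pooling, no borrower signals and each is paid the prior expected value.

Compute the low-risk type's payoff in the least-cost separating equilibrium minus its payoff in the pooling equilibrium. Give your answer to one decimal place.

Least-cost separating signal: k* solves 523 = 1615 − 220·k*, so k* = (1615 − 523)/220 ≈ 4.9636.
Low-risk type's separating payoff: 1615 − 143 × k* = 1615 − 143 × (1615 − 523)/220 = 1615 − 156156/220 = 905.2.
Pooling payoff: 0.26 × 1615 + 0.74 × 523 = 806.92.
Difference: 905.2 − 806.92 = 98.28, i.e. 98.3 to one decimal place.
The low-risk type prefers to separate.

98.3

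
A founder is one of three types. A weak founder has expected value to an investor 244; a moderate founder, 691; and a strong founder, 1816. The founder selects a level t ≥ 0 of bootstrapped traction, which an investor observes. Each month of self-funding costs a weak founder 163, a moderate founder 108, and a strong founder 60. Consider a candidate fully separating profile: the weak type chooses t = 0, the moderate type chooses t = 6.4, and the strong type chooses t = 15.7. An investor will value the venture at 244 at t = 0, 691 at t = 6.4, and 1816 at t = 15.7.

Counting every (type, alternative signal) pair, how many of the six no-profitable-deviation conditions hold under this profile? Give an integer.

Moderate (own payoff 691 − 108×6.4 = -0.2): to t=0 gives 244 → profitable ✗; to t=15.7 gives 1816 − 108×15.7 = 120.4 → profitable ✗.
Weak (own payoff 244): to t=6.4 gives 691 − 163×6.4 = -352.2 → no gain ✓; to t=15.7 gives 1816 − 163×15.7 = -743.1 → no gain ✓.
Strong (own payoff 1816 − 60×15.7 = 874): to t=0 gives 244 → no gain ✓; to t=6.4 gives 691 − 60×6.4 = 307 → no gain ✓.
4 of the 6 constraints hold; not an equilibrium.

4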